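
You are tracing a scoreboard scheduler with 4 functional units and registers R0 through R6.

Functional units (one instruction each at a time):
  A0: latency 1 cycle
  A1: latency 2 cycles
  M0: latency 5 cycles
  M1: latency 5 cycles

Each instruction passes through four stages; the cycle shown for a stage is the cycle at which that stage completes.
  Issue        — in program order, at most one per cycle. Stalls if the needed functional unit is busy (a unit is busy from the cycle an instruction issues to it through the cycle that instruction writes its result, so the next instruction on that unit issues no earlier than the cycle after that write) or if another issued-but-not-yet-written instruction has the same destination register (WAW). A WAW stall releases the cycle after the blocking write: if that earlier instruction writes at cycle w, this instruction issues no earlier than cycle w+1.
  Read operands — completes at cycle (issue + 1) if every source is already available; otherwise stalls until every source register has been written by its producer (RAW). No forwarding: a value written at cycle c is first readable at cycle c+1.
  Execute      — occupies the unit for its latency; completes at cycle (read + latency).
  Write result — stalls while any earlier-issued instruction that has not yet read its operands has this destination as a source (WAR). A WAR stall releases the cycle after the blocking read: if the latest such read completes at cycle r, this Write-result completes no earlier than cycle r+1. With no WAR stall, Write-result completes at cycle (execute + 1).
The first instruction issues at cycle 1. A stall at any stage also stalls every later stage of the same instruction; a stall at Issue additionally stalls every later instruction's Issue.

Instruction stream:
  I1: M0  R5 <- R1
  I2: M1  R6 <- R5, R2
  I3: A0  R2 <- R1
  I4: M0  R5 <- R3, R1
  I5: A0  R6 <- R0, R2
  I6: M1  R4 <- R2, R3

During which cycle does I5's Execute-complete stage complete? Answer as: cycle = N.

I1 -> (1, 2, 7, 8)
I2 -> (2, 9, 14, 15)  // RAW R5: wait I1 write@8
I3 -> (3, 4, 5, 10)  // WAR R2: wait I2 read@9
I4 -> (9, 10, 15, 16)  // struct: M0 busy until I1 writes@8
I5 -> (16, 17, 18, 19)  // WAW R6: wait I2 write@15
I6 -> (17, 18, 23, 24)

cycle = 18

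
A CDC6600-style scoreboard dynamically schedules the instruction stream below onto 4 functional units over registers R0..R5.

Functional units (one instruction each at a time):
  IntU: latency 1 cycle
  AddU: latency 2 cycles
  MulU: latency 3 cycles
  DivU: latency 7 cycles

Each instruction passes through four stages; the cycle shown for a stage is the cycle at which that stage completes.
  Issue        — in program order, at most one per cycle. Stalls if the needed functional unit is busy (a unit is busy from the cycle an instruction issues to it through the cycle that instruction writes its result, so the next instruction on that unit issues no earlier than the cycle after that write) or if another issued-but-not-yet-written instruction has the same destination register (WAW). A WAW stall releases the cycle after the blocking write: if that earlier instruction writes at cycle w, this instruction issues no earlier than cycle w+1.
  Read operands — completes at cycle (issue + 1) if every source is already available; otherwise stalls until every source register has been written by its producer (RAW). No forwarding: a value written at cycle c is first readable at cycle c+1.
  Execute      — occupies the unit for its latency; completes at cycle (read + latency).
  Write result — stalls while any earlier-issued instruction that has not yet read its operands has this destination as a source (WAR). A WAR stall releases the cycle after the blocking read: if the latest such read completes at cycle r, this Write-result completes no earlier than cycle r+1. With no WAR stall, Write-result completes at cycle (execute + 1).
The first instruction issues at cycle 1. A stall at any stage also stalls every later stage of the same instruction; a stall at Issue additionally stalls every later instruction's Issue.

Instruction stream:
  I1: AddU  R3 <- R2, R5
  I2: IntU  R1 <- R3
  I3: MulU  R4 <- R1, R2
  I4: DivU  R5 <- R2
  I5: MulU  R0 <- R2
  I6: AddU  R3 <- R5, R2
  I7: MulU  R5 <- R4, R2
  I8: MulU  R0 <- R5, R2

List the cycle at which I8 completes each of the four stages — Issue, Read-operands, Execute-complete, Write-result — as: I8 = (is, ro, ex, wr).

[I1] 1/2/4/5
[I2] 2/6/7/8  (RAW R3: wait I1 write@5)
[I3] 3/9/12/13  (RAW R1: wait I2 write@8)
[I4] 4/5/12/13
[I5] 14/15/18/19  (struct: MulU busy until I3 writes@13)
[I6] 15/16/18/19
[I7] 20/21/24/25  (struct: MulU busy until I5 writes@19)
[I8] 26/27/30/31  (struct: MulU busy until I7 writes@25)

I8 = (26, 27, 30, 31)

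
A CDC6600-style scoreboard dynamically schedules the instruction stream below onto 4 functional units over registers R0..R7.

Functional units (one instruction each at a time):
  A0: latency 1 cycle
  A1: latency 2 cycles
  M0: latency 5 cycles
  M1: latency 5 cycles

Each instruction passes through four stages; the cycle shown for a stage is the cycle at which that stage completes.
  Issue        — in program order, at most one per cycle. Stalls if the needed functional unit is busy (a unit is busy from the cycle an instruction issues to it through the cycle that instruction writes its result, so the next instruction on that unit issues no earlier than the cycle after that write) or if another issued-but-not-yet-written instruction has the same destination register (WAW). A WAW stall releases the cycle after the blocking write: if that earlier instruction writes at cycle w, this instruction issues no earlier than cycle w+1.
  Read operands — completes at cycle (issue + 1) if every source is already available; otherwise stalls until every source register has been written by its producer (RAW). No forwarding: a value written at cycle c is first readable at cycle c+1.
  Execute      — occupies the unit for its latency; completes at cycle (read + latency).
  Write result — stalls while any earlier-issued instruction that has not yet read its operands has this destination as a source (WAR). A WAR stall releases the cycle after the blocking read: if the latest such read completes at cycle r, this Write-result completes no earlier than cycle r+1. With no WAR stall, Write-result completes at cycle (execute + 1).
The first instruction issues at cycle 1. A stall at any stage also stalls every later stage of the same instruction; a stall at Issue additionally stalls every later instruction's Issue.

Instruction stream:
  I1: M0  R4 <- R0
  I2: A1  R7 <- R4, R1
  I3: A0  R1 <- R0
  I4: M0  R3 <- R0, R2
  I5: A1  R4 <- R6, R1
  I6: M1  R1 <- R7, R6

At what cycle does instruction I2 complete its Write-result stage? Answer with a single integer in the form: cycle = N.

I1: IS=1 RO=2 EX=7 WR=8
I2: IS=2 RO=9 EX=11 WR=12  [RAW R4: wait I1 write@8]
I3: IS=3 RO=4 EX=5 WR=10  [WAR R1: wait I2 read@9]
I4: IS=9 RO=10 EX=15 WR=16  [struct: M0 busy until I1 writes@8]
I5: IS=13 RO=14 EX=16 WR=17  [struct: A1 busy until I2 writes@12]
I6: IS=14 RO=15 EX=20 WR=21

cycle = 12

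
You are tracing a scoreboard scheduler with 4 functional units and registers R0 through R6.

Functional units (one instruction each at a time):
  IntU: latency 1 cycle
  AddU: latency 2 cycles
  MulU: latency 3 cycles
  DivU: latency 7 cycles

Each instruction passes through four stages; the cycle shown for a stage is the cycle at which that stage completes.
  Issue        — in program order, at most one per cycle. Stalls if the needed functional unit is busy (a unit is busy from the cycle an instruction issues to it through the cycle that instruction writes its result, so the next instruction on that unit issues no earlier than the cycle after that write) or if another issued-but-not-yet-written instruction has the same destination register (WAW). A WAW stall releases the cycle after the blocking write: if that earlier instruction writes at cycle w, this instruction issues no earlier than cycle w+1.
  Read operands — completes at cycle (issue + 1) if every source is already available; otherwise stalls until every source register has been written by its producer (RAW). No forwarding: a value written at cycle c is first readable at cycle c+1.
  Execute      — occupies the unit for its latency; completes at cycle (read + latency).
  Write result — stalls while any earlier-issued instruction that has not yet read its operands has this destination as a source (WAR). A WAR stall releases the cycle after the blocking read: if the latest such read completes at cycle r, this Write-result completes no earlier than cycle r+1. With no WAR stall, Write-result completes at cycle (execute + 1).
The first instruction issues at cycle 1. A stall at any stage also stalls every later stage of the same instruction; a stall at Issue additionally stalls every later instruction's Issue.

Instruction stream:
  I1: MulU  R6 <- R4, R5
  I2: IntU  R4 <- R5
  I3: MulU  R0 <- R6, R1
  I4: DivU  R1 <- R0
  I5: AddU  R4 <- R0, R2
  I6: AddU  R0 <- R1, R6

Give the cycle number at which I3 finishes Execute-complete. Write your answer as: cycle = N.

  I1 | 1 | 2 | 5 | 6
  I2 | 2 | 3 | 4 | 5
  I3 | 7 | 8 | 11 | 12   struct: MulU busy until I1 writes@6
  I4 | 8 | 13 | 20 | 21   RAW R0: wait I3 write@12
  I5 | 9 | 13 | 15 | 16   RAW R0: wait I3 write@12
  I6 | 17 | 22 | 24 | 25   struct: AddU busy until I5 writes@16 · RAW R1: wait I4 write@21

cycle = 11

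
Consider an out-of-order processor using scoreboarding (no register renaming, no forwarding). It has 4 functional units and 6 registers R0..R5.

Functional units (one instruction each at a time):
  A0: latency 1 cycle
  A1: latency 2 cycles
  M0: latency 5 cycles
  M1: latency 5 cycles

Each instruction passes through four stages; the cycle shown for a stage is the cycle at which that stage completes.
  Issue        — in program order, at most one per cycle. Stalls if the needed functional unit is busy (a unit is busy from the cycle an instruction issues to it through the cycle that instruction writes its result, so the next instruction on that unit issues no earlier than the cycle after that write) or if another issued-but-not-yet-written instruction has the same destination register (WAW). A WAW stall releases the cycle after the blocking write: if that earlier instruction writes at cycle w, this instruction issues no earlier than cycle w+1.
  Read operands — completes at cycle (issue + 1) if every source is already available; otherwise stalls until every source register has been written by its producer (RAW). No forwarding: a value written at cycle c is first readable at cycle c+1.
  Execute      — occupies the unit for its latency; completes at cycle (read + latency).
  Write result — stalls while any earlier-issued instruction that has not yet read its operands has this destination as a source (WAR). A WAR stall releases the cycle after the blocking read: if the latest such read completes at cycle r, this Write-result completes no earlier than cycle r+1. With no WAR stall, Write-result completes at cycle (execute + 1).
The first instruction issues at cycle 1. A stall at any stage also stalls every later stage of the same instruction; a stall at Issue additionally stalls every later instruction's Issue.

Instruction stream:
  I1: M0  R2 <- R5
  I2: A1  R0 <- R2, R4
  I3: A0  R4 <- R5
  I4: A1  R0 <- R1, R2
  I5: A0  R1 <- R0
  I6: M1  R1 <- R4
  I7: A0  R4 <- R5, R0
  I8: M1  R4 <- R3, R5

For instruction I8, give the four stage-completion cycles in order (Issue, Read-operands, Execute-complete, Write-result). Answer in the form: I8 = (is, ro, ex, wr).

c1: I1→M0
c2: I1 RO | I2→A1
c3: I3→A0
c4: I3 RO
c5: I3 EX
c7: I1 EX
c8: I1 WR R2
c9: I2 RO
c10: I3 WR R4
c11: I2 EX
c12: I2 WR R0
c13: I4→A1
c14: I4 RO | I5→A0
c16: I4 EX
c17: I4 WR R0
c18: I5 RO
c19: I5 EX
c20: I5 WR R1
c21: I6→M1
c22: I6 RO | I7→A0
c23: I7 RO
c24: I7 EX
c25: I7 WR R4
c27: I6 EX
c28: I6 WR R1
c29: I8→M1
c30: I8 RO
c35: I8 EX
c36: I8 WR R4

I8 = (29, 30, 35, 36)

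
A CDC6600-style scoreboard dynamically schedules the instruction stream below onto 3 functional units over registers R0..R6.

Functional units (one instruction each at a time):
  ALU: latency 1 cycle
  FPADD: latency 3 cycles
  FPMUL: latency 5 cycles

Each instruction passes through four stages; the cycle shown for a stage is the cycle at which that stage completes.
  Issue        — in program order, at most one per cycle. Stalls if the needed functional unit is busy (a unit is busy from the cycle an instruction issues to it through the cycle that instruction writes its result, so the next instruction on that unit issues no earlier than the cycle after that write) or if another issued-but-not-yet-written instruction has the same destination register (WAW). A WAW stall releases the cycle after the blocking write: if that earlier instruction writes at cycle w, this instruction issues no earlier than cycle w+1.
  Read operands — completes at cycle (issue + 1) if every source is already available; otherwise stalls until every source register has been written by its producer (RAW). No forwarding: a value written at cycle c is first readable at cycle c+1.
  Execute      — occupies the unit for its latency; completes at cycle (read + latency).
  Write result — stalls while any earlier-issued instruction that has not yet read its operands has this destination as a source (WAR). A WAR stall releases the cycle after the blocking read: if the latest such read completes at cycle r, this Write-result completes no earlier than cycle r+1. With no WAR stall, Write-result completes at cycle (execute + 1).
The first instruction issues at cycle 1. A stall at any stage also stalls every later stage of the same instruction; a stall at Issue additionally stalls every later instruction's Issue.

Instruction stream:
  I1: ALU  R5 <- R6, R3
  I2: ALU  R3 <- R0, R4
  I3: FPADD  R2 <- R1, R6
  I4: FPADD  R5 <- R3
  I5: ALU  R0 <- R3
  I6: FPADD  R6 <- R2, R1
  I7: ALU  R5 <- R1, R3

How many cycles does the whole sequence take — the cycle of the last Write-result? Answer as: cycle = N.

[1] issue I1 (ALU)
[2] I1 read-ops
[3] I1 finished on ALU
[4] I1→R5
[5] issue I2 (ALU)
[6] I2 read-ops | issue I3 (FPADD)
[7] I2 finished on ALU | I3 read-ops
[8] I2→R3
[10] I3 finished on FPADD
[11] I3→R2
[12] issue I4 (FPADD)
[13] I4 read-ops | issue I5 (ALU)
[14] I5 read-ops
[15] I5 finished on ALU
[16] I4 finished on FPADD | I5→R0
[17] I4→R5
[18] issue I6 (FPADD)
[19] I6 read-ops | issue I7 (ALU)
[20] I7 read-ops
[21] I7 finished on ALU
[22] I6 finished on FPADD | I7→R5
[23] I6→R6

cycle = 23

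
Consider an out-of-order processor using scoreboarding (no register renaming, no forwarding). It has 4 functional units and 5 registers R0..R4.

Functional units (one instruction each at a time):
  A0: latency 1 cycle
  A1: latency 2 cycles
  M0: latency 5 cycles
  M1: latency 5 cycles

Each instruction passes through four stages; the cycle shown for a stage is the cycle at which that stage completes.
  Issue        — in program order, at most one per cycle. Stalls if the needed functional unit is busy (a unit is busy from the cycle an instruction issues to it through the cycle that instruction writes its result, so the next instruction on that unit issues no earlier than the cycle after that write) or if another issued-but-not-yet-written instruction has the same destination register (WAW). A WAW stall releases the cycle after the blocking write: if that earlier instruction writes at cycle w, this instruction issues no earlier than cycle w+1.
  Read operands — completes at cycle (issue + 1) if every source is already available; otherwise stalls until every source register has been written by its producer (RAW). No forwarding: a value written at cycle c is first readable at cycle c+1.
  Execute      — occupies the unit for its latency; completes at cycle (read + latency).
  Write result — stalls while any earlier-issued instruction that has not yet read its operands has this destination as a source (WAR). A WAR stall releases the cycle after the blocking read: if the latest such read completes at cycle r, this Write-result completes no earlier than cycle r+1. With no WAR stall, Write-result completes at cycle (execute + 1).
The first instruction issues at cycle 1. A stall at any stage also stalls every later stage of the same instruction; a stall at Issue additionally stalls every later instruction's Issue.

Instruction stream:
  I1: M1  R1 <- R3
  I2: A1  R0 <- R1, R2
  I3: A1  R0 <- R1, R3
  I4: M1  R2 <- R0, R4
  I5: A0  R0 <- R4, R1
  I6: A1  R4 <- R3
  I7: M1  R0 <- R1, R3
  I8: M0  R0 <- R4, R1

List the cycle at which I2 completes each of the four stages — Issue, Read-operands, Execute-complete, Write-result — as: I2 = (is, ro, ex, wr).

I2 = (2, 9, 11, 12)

I1  is:1  ro:2  ex:7  wr:8
I2  is:2  ro:9  ex:11  wr:12  — RAW R1: wait I1 write@8
I3  is:13  ro:14  ex:16  wr:17  — struct: A1 busy until I2 writes@12
I4  is:14  ro:18  ex:23  wr:24  — RAW R0: wait I3 write@17
I5  is:18  ro:19  ex:20  wr:21  — WAW R0: wait I3 write@17
I6  is:19  ro:20  ex:22  wr:23
I7  is:25  ro:26  ex:31  wr:32  — struct: M1 busy until I4 writes@24
I8  is:33  ro:34  ex:39  wr:40  — WAW R0: wait I7 write@32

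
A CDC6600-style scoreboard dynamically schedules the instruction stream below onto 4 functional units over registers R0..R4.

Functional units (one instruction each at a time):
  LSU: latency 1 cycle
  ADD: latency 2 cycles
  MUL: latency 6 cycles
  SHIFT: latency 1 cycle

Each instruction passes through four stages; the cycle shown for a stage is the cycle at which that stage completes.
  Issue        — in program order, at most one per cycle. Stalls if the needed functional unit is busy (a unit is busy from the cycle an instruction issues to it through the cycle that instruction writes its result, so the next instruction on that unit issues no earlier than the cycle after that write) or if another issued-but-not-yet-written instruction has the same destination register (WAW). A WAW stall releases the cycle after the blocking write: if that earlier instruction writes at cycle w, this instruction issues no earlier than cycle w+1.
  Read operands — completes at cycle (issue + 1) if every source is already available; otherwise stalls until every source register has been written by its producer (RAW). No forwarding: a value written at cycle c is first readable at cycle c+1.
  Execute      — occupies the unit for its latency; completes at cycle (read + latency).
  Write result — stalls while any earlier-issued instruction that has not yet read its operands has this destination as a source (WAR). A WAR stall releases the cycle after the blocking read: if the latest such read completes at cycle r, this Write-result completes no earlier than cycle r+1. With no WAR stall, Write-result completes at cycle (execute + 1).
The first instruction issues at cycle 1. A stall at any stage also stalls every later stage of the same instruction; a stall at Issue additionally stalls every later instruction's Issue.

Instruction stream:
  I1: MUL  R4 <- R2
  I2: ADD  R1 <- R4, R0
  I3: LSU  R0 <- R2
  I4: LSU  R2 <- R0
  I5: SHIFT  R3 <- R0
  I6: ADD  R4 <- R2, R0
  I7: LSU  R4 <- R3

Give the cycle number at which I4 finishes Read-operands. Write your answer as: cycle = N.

cycle = 13

cycle 1: issue I1 (MUL)
cycle 2: I1 read-ops, issue I2 (ADD)
cycle 3: issue I3 (LSU)
cycle 4: I3 read-ops
cycle 5: I3 finished on LSU
cycle 8: I1 finished on MUL
cycle 9: I1→R4
cycle 10: I2 read-ops
cycle 11: I3→R0
cycle 12: I2 finished on ADD, issue I4 (LSU)
cycle 13: I2→R1, I4 read-ops, issue I5 (SHIFT)
cycle 14: I4 finished on LSU, I5 read-ops, issue I6 (ADD)
cycle 15: I4→R2, I5 finished on SHIFT
cycle 16: I5→R3, I6 read-ops
cycle 18: I6 finished on ADD
cycle 19: I6→R4
cycle 20: issue I7 (LSU)
cycle 21: I7 read-ops
cycle 22: I7 finished on LSU
cycle 23: I7→R4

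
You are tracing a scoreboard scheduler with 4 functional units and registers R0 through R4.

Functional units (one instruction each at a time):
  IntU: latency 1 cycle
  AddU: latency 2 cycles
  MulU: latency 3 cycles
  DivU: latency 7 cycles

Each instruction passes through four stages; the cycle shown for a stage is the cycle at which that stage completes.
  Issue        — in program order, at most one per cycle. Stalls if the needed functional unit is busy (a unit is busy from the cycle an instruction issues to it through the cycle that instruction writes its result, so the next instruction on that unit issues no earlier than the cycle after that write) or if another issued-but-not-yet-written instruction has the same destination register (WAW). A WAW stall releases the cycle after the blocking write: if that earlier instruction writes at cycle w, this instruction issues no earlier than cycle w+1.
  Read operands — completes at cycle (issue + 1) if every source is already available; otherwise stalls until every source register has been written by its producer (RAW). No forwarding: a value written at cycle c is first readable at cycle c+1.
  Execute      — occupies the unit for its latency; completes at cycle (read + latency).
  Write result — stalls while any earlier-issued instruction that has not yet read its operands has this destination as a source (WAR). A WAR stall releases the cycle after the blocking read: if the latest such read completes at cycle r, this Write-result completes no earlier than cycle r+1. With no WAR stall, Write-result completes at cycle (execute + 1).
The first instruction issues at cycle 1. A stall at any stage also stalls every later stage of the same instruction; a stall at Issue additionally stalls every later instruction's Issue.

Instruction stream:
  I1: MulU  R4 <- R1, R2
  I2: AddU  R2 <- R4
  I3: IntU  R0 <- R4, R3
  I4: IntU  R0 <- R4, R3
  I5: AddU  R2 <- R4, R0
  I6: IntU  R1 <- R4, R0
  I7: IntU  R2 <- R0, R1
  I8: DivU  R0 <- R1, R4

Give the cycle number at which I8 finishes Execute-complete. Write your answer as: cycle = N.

cycle = 27

I1  is:1  ro:2  ex:5  wr:6
I2  is:2  ro:7  ex:9  wr:10  — RAW R4: wait I1 write@6
I3  is:3  ro:7  ex:8  wr:9  — RAW R4: wait I1 write@6
I4  is:10  ro:11  ex:12  wr:13  — struct: IntU busy until I3 writes@9
I5  is:11  ro:14  ex:16  wr:17  — RAW R0: wait I4 write@13
I6  is:14  ro:15  ex:16  wr:17  — struct: IntU busy until I4 writes@13
I7  is:18  ro:19  ex:20  wr:21  — struct: IntU busy until I6 writes@17
I8  is:19  ro:20  ex:27  wr:28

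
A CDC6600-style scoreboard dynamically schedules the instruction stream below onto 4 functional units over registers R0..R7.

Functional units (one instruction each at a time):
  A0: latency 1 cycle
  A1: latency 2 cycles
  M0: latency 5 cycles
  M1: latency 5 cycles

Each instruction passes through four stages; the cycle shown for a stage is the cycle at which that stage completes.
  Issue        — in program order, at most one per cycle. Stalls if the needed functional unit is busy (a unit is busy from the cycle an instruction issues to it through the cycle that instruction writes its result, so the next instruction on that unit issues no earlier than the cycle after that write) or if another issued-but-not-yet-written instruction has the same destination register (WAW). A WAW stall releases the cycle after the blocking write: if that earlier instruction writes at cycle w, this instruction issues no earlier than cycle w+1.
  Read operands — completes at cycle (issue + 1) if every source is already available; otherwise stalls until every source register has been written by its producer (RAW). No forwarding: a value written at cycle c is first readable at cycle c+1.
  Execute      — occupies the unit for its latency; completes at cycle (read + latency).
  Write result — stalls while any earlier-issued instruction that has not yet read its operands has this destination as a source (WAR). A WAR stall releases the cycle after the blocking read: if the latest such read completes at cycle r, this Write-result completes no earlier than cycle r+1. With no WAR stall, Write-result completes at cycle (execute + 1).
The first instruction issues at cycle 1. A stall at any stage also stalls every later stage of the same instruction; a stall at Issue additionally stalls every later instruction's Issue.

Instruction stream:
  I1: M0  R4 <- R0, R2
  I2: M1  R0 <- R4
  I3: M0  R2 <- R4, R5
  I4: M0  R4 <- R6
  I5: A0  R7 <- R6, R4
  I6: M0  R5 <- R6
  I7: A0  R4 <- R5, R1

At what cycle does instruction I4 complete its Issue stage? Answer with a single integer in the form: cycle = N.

cycle = 17

[I1] 1/2/7/8
[I2] 2/9/14/15  (RAW R4: wait I1 write@8)
[I3] 9/10/15/16  (struct: M0 busy until I1 writes@8)
[I4] 17/18/23/24  (struct: M0 busy until I3 writes@16)
[I5] 18/25/26/27  (RAW R4: wait I4 write@24)
[I6] 25/26/31/32  (struct: M0 busy until I4 writes@24)
[I7] 28/33/34/35  (struct: A0 busy until I5 writes@27; RAW R5: wait I6 write@32)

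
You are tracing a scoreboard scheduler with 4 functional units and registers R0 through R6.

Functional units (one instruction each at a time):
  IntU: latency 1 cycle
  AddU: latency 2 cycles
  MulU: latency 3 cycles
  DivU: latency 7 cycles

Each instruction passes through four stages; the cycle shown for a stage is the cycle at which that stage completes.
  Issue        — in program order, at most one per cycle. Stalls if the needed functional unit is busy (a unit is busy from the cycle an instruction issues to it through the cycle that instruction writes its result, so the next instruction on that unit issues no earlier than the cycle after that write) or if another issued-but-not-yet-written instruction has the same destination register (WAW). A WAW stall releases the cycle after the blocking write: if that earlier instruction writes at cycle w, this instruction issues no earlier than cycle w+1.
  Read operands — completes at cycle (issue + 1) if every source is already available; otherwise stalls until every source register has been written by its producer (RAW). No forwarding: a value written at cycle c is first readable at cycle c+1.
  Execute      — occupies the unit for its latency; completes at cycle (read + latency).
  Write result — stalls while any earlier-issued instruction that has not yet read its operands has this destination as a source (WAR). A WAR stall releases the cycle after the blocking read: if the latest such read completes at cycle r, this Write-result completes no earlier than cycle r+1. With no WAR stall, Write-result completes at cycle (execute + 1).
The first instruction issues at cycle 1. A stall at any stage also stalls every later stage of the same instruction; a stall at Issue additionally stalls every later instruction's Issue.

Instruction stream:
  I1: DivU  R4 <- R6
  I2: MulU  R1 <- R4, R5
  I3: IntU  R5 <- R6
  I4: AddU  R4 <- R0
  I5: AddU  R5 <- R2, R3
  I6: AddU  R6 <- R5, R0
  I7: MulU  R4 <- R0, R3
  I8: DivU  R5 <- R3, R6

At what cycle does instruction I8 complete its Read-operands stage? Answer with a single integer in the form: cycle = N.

cycle = 26

I1 -> (1, 2, 9, 10)
I2 -> (2, 11, 14, 15)  // RAW R4: wait I1 write@10
I3 -> (3, 4, 5, 12)  // WAR R5: wait I2 read@11
I4 -> (11, 12, 14, 15)  // WAW R4: wait I1 write@10
I5 -> (16, 17, 19, 20)  // struct: AddU busy until I4 writes@15
I6 -> (21, 22, 24, 25)  // struct: AddU busy until I5 writes@20
I7 -> (22, 23, 26, 27)
I8 -> (23, 26, 33, 34)  // RAW R6: wait I6 write@25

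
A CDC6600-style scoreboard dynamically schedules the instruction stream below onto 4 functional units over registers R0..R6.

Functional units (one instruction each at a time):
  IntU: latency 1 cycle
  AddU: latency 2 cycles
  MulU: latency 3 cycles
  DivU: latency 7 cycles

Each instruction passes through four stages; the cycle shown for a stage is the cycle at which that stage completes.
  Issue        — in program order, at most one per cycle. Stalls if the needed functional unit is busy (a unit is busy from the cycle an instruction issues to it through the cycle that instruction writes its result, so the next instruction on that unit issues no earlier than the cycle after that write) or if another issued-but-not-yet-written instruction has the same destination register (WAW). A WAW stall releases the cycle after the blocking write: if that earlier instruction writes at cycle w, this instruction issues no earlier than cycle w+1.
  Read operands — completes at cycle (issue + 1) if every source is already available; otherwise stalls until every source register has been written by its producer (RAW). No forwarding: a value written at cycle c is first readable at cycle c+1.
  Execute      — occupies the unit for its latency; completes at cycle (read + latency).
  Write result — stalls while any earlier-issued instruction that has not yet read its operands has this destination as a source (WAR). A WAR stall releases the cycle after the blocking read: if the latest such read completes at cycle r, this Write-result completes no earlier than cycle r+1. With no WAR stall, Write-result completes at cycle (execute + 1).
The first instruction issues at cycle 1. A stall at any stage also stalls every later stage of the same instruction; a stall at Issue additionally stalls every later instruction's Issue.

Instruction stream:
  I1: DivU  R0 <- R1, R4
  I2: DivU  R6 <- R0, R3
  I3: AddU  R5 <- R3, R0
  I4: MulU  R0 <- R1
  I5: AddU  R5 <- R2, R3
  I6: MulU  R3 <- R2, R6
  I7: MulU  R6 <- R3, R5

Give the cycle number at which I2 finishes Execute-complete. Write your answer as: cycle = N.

1) issue 1, read 2, done 9, write 10
2) issue 11, read 12, done 19, write 20  <struct: DivU busy until I1 writes@10>
3) issue 12, read 13, done 15, write 16
4) issue 13, read 14, done 17, write 18
5) issue 17, read 18, done 20, write 21  <struct: AddU busy until I3 writes@16>
6) issue 19, read 21, done 24, write 25  <struct: MulU busy until I4 writes@18 / RAW R6: wait I2 write@20>
7) issue 26, read 27, done 30, write 31  <struct: MulU busy until I6 writes@25>

cycle = 19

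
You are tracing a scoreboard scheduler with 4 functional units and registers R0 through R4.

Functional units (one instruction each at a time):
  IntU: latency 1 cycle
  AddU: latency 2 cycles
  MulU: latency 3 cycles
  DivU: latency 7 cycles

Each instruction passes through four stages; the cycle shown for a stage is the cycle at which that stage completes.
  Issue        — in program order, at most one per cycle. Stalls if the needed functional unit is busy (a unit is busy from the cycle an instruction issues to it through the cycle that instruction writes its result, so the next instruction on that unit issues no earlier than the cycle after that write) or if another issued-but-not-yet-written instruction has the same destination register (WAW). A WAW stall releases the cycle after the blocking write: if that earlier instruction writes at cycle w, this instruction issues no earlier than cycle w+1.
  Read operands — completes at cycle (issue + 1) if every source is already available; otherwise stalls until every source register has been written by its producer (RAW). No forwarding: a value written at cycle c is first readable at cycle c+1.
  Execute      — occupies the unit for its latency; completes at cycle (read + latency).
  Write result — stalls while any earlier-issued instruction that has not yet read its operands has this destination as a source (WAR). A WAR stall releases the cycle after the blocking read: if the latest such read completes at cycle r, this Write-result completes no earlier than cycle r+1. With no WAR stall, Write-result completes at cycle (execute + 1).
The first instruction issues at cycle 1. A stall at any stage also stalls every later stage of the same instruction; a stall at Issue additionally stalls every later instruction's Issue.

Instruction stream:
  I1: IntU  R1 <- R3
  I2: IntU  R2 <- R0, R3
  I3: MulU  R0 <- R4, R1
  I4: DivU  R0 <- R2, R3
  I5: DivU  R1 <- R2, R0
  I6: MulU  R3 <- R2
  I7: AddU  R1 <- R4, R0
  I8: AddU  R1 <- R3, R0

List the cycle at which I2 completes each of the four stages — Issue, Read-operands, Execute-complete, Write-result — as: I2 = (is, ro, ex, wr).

I1: IS=1 RO=2 EX=3 WR=4
I2: IS=5 RO=6 EX=7 WR=8  [struct: IntU busy until I1 writes@4]
I3: IS=6 RO=7 EX=10 WR=11
I4: IS=12 RO=13 EX=20 WR=21  [WAW R0: wait I3 write@11]
I5: IS=22 RO=23 EX=30 WR=31  [struct: DivU busy until I4 writes@21]
I6: IS=23 RO=24 EX=27 WR=28
I7: IS=32 RO=33 EX=35 WR=36  [WAW R1: wait I5 write@31]
I8: IS=37 RO=38 EX=40 WR=41  [struct: AddU busy until I7 writes@36]

I2 = (5, 6, 7, 8)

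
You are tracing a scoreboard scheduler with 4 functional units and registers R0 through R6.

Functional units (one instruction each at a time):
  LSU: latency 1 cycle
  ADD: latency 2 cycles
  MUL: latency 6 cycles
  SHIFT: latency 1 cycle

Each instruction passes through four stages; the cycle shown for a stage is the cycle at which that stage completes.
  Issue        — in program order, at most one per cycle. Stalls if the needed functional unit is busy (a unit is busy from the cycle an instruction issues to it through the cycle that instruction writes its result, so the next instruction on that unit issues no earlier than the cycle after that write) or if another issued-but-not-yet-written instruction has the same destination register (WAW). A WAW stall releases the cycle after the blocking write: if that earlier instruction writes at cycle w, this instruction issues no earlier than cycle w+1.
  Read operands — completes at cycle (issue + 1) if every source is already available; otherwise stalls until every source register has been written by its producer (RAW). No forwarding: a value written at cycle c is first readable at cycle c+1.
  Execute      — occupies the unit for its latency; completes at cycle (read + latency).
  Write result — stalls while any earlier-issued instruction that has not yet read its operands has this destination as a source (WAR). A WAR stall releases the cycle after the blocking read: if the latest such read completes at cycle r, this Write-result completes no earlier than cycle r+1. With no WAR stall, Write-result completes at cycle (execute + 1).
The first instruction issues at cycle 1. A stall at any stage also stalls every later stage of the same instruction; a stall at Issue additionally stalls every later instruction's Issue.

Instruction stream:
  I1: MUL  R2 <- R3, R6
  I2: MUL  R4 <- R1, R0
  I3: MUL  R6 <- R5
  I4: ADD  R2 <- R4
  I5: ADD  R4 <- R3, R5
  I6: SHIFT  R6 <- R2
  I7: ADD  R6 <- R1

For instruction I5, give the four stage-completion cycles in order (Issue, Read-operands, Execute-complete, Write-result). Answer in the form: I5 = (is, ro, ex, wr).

  I1 | 1 | 2 | 8 | 9
  I2 | 10 | 11 | 17 | 18   struct: MUL busy until I1 writes@9
  I3 | 19 | 20 | 26 | 27   struct: MUL busy until I2 writes@18
  I4 | 20 | 21 | 23 | 24
  I5 | 25 | 26 | 28 | 29   struct: ADD busy until I4 writes@24
  I6 | 28 | 29 | 30 | 31   WAW R6: wait I3 write@27
  I7 | 32 | 33 | 35 | 36   WAW R6: wait I6 write@31

I5 = (25, 26, 28, 29)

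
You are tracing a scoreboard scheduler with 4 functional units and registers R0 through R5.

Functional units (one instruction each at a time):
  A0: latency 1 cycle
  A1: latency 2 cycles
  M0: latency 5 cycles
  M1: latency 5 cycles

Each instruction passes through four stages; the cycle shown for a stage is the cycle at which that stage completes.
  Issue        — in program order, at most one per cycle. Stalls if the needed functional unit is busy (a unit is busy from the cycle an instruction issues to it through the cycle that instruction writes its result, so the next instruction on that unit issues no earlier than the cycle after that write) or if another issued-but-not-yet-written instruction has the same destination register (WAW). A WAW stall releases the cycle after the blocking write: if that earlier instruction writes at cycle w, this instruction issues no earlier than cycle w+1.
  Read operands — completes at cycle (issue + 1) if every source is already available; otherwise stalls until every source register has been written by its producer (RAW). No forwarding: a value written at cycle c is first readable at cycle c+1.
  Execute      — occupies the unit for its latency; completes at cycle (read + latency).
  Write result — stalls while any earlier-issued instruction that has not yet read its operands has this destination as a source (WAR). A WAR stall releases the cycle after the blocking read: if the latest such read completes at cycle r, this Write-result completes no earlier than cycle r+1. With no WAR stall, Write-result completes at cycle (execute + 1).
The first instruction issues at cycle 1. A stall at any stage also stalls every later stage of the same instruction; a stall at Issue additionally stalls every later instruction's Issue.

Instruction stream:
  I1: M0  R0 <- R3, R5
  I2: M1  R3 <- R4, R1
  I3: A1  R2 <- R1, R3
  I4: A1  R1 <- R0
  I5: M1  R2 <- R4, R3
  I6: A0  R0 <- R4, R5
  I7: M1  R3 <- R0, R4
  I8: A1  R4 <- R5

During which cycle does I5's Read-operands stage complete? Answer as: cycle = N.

I1 -> (1, 2, 7, 8)
I2 -> (2, 3, 8, 9)
I3 -> (3, 10, 12, 13)  // RAW R3: wait I2 write@9
I4 -> (14, 15, 17, 18)  // struct: A1 busy until I3 writes@13
I5 -> (15, 16, 21, 22)
I6 -> (16, 17, 18, 19)
I7 -> (23, 24, 29, 30)  // struct: M1 busy until I5 writes@22
I8 -> (24, 25, 27, 28)

cycle = 16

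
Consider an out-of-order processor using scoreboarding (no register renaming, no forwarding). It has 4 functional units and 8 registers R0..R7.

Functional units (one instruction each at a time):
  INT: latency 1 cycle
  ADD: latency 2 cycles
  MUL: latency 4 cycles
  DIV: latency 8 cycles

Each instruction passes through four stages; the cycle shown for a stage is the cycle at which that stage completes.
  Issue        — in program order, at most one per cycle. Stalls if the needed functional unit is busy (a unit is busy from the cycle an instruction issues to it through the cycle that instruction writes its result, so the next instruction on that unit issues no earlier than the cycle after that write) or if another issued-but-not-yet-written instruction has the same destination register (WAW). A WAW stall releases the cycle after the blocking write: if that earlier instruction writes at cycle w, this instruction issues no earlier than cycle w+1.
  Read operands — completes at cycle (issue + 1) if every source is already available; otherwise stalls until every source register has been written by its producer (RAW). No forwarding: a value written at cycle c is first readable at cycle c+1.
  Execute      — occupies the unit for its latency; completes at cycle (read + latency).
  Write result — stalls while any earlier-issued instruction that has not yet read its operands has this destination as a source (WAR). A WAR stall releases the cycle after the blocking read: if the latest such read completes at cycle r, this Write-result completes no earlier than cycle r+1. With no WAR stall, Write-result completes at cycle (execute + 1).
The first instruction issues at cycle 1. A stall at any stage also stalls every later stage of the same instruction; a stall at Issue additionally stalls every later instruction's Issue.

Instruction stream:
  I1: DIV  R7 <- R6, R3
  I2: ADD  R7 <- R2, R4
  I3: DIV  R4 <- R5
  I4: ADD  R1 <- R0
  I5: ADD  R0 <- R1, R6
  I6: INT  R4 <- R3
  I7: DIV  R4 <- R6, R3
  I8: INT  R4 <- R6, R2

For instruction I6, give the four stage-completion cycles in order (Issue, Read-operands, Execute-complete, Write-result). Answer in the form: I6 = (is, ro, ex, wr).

[1] I1 issues→DIV
[2] I1 reads
[10] I1 exec-done
[11] I1 writes R7
[12] I2 issues→ADD
[13] I2 reads, I3 issues→DIV
[14] I3 reads
[15] I2 exec-done
[16] I2 writes R7
[17] I4 issues→ADD
[18] I4 reads
[20] I4 exec-done
[21] I4 writes R1
[22] I3 exec-done, I5 issues→ADD
[23] I3 writes R4, I5 reads
[24] I6 issues→INT
[25] I5 exec-done, I6 reads
[26] I5 writes R0, I6 exec-done
[27] I6 writes R4
[28] I7 issues→DIV
[29] I7 reads
[37] I7 exec-done
[38] I7 writes R4
[39] I8 issues→INT
[40] I8 reads
[41] I8 exec-done
[42] I8 writes R4

I6 = (24, 25, 26, 27)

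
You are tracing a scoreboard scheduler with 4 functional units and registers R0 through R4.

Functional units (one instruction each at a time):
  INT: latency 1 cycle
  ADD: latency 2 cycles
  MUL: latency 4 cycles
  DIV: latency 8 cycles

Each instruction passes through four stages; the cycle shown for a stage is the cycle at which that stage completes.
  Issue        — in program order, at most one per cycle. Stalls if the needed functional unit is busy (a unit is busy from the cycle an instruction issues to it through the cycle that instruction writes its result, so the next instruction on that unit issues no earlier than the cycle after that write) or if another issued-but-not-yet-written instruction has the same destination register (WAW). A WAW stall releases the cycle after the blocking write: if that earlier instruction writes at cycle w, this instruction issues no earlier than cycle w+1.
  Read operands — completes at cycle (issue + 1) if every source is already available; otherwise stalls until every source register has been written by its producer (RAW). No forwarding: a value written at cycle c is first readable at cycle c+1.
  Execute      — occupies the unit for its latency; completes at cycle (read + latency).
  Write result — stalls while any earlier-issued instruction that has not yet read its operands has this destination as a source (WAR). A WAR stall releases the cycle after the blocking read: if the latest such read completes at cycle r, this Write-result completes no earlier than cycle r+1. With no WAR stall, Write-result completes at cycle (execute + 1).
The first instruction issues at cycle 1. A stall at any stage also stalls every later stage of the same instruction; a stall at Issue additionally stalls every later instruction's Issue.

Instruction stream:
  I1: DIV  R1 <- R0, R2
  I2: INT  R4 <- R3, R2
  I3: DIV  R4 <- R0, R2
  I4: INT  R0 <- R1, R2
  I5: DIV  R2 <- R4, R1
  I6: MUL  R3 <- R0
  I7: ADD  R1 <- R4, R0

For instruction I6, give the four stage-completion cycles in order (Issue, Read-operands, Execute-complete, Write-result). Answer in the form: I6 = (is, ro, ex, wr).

I6 = (24, 25, 29, 30)

[I1] 1/2/10/11
[I2] 2/3/4/5
[I3] 12/13/21/22  (struct: DIV busy until I1 writes@11)
[I4] 13/14/15/16
[I5] 23/24/32/33  (struct: DIV busy until I3 writes@22)
[I6] 24/25/29/30
[I7] 25/26/28/29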